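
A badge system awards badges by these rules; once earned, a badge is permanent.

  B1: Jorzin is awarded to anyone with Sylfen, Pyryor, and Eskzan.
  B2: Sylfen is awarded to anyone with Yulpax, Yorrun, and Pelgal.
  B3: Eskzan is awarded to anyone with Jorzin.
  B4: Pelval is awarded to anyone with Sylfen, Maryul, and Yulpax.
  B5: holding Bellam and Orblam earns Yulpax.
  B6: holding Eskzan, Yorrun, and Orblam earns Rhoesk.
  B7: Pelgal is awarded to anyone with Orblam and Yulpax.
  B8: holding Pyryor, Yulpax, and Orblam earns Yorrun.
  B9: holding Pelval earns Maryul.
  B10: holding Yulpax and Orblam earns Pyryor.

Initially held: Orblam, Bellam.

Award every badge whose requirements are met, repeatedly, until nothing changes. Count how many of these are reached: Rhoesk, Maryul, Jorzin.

Rhoesk would need Eskzan, Yorrun, and Orblam (B6), but Eskzan is never earned.
Maryul would need Pelval (B9), but Pelval is never earned.
Jorzin would need Sylfen, Pyryor, and Eskzan (B1), but Eskzan is never earned.
None of the 3 are reached.

0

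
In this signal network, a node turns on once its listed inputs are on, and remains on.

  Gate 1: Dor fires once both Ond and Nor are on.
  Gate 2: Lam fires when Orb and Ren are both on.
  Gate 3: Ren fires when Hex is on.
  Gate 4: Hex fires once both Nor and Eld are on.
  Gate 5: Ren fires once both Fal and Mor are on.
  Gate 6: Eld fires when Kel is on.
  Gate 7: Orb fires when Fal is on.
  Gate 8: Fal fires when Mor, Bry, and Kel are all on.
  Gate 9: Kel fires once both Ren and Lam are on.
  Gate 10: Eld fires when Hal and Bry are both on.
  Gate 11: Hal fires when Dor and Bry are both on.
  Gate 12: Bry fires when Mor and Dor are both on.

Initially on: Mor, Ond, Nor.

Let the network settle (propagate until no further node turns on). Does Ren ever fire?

Yes

Gate 1: Ond and Nor on → Dor on.
Gate 12: Mor and Dor on → Bry on.
Dor and Bry are on, so Hal fires (Gate 11).
Hal and Bry are on, so Eld fires (Gate 10).
Gate 4: Nor and Eld on → Hex on.
Gate 3: Hex on → Ren on.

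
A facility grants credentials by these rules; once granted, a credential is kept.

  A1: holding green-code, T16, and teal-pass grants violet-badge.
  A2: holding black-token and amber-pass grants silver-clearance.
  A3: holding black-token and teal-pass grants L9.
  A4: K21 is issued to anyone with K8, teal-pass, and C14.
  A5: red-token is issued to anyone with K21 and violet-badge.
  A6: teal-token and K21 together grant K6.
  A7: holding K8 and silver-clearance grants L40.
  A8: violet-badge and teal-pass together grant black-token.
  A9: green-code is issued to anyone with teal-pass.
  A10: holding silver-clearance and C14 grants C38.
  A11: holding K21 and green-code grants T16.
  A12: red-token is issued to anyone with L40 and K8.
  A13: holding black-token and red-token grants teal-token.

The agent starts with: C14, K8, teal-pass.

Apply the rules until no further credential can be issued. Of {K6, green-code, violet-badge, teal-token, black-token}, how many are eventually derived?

5

Holding K8, teal-pass, and C14 grants K21 (A4).
Holding teal-pass grants green-code (A9).
Holding K21 and green-code grants T16 (A11).
Holding green-code, T16, and teal-pass grants violet-badge (A1).
Holding K21 and violet-badge grants red-token (A5).
Holding violet-badge and teal-pass grants black-token (A8).
Holding black-token and red-token grants teal-token (A13).
Holding teal-token and K21 grants K6 (A6).
K6: reached.
green-code: reached.
violet-badge: reached.
teal-token: reached.
black-token: reached.
All 5 are reached.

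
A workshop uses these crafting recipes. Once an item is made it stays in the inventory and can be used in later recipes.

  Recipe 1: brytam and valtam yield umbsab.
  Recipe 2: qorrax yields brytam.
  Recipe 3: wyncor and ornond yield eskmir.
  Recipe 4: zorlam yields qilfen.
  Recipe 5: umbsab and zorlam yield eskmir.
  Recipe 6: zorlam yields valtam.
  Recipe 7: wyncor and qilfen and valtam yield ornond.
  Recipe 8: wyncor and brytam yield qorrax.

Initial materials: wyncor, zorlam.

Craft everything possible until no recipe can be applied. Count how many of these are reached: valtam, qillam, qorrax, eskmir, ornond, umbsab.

3

zorlam → qilfen (Recipe 4).
Using Recipe 6, zorlam makes valtam.
wyncor and qilfen and valtam → ornond (Recipe 7).
Using Recipe 3, wyncor and ornond make eskmir.
valtam: reached.
No rule produces qillam, and it is not given.
qorrax would need wyncor and brytam (Recipe 8), but brytam is never obtained.
eskmir: reached.
ornond: reached.
umbsab would need brytam and valtam (Recipe 1), but brytam is never obtained.
Reached: valtam, eskmir, and ornond — 3 of the 6.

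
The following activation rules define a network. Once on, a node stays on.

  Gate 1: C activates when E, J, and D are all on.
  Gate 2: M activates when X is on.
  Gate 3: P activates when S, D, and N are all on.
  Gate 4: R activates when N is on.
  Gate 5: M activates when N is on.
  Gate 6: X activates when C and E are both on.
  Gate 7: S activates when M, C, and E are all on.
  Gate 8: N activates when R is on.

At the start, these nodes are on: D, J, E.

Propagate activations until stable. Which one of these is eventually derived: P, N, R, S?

Gate 1: E, J, and D on → C on.
C and E are on, so X activates (Gate 6).
X is on, so M activates (Gate 2).
M, C, and E are on, so S activates (Gate 7).
P would need S, D, and N (Gate 3), but N never turns on. R would need N (Gate 4), but N never turns on. N would need R (Gate 8), but R never turns on.

S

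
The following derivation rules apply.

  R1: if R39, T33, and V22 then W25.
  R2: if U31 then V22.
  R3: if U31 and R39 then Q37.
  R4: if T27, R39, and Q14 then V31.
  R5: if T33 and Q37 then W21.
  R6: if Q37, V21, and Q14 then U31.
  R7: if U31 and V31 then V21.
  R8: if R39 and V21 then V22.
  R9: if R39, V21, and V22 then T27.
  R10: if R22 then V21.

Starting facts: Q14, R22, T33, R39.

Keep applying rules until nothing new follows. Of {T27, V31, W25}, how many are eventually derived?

3

R22 holds, so V21 follows (R10).
R39 and V21 hold, so V22 follows (R8).
From R39, T33, and V22, R1 gives W25.
R39, V21, and V22 hold, so T27 follows (R9).
T27, R39, and Q14 hold, so V31 follows (R4).
T27: reached.
V31: reached.
W25: reached.
All 3 are reached.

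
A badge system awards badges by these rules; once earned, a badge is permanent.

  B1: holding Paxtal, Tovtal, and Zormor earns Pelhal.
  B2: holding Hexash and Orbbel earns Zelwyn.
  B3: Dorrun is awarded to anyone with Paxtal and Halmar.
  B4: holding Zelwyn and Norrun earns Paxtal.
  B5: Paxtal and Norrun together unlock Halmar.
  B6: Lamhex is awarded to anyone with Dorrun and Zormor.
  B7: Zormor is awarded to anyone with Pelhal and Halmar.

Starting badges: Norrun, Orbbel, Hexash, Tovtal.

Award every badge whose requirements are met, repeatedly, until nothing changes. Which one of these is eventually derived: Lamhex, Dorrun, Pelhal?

Dorrun

With Hexash and Orbbel, Zelwyn is earned (B2).
With Zelwyn and Norrun, Paxtal is earned (B4).
With Paxtal and Norrun, Halmar is earned (B5).
With Paxtal and Halmar, Dorrun is earned (B3).
Pelhal would need Paxtal, Tovtal, and Zormor (B1), but Zormor is never earned. Lamhex would need Dorrun and Zormor (B6), but Zormor is never earned.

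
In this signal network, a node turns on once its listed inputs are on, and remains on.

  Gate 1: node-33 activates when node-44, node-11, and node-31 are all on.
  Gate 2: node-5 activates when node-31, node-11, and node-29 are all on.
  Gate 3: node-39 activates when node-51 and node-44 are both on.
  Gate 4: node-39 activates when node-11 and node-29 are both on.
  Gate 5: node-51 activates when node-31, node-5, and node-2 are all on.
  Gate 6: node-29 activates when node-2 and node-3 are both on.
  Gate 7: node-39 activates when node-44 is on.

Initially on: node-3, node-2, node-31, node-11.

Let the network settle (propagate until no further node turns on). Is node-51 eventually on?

Gate 6: node-2 and node-3 on → node-29 on.
Gate 2: node-31, node-11, and node-29 on → node-5 on.
node-31, node-5, and node-2 are on, so node-51 activates (Gate 5).

Yes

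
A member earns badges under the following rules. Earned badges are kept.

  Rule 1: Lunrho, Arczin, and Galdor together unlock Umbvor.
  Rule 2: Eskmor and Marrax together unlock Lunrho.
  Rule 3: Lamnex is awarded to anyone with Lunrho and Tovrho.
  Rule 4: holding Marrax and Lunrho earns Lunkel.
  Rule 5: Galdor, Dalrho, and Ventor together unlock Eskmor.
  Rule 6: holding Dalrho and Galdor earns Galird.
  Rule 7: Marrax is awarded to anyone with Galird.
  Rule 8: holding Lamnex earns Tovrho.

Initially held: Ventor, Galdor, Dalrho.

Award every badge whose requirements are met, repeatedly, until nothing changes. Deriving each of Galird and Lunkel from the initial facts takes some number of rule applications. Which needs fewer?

Galird: With Dalrho and Galdor, Galird is earned (Rule 6). [1 rule application]
Lunkel: With Dalrho and Galdor, Galird is earned (Rule 6). With Galdor, Dalrho, and Ventor, Eskmor is earned (Rule 5). With Galird, Marrax is earned (Rule 7). With Eskmor and Marrax, Lunrho is earned (Rule 2). With Marrax and Lunrho, Lunkel is earned (Rule 4). [5 rule applications]
Galird needs fewer.

Galird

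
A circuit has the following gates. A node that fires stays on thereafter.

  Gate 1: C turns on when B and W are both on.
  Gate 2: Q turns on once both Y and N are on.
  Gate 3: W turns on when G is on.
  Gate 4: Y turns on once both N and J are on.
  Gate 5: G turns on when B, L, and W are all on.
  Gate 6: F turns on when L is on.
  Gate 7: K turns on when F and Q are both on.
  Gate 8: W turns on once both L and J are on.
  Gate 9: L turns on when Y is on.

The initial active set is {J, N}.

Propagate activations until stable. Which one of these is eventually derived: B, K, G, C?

N and J are on, so Y turns on (Gate 4).
Y is on, so L turns on (Gate 9).
Y and N are on, so Q turns on (Gate 2).
L is on, so F turns on (Gate 6).
F and Q are on, so K turns on (Gate 7).
C would need B and W (Gate 1), but B never turns on. No rule produces B, and it is not given. G would need B, L, and W (Gate 5), but B never turns on.

K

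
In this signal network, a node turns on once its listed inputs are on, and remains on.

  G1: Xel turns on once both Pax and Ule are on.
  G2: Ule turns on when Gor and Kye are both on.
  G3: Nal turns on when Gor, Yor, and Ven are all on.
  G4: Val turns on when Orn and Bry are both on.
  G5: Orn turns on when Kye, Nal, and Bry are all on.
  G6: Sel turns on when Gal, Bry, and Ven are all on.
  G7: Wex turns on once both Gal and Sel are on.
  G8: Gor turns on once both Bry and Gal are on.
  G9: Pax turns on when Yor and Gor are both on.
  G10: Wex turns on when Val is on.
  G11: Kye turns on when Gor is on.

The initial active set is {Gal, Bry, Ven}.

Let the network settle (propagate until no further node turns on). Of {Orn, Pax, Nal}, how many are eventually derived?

0

Orn would need Kye, Nal, and Bry (G5), but Nal never turns on.
Pax would need Yor and Gor (G9), but Yor never turns on.
Nal would need Gor, Yor, and Ven (G3), but Yor never turns on.
None of the 3 are reached.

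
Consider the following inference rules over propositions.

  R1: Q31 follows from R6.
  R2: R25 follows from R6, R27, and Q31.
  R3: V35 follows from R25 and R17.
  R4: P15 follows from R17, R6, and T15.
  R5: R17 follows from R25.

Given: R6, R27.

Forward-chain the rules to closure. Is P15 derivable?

No

P15 would need R17, R6, and T15 (R4), but T15 is never established.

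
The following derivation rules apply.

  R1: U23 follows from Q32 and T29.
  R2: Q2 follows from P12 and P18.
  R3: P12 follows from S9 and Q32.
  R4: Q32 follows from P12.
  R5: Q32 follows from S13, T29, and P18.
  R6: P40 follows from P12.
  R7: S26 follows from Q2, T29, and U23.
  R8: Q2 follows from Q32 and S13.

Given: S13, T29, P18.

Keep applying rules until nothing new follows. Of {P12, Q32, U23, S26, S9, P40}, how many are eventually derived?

3

S13, T29, and P18 hold, so Q32 follows (R5).
Q32 and T29 hold, so U23 follows (R1).
Q32 and S13 hold, so Q2 follows (R8).
Q2, T29, and U23 hold, so S26 follows (R7).
P12 would need S9 and Q32 (R3), but S9 is never established.
Q32: reached.
U23: reached.
S26: reached.
No rule produces S9, and it is not given.
P40 would need P12 (R6), but P12 is never established.
Reached: Q32, U23, and S26 — 3 of the 6.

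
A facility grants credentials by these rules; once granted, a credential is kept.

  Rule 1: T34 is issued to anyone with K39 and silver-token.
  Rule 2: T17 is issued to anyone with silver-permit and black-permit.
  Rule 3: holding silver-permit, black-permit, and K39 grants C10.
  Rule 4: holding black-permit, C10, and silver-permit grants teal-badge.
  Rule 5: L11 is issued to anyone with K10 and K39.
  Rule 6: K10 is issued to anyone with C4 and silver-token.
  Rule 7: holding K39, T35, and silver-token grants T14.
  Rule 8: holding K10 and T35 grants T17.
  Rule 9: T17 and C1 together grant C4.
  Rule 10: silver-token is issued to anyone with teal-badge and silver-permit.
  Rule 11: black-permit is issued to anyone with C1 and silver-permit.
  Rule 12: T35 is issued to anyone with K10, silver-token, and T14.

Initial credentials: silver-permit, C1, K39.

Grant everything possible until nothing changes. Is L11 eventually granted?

Yes

Holding C1 and silver-permit grants black-permit (Rule 11).
Holding silver-permit, black-permit, and K39 grants C10 (Rule 3).
Holding silver-permit and black-permit grants T17 (Rule 2).
Holding black-permit, C10, and silver-permit grants teal-badge (Rule 4).
Holding T17 and C1 grants C4 (Rule 9).
Holding teal-badge and silver-permit grants silver-token (Rule 10).
Holding C4 and silver-token grants K10 (Rule 6).
Holding K10 and K39 grants L11 (Rule 5).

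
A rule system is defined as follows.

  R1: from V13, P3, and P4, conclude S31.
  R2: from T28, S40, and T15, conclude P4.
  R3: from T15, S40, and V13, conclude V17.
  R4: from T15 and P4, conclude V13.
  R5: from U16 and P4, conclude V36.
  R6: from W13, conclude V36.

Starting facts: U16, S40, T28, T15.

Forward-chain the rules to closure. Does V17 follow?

T28, S40, and T15 hold, so P4 follows (R2).
From T15 and P4, R4 gives V13.
From T15, S40, and V13, R3 gives V17.

Yes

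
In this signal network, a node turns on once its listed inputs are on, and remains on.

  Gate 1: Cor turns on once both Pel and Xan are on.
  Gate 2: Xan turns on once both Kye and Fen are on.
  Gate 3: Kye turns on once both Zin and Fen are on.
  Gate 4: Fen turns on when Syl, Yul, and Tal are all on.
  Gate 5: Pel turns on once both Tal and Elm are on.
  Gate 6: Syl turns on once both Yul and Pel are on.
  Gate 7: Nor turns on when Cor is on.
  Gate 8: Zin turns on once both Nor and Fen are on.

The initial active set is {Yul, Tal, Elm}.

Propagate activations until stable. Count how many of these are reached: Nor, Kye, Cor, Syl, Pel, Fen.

3

Tal and Elm are on, so Pel turns on (Gate 5).
Yul and Pel are on, so Syl turns on (Gate 6).
Syl, Yul, and Tal are on, so Fen turns on (Gate 4).
Nor would need Cor (Gate 7), but Cor never turns on.
Kye would need Zin and Fen (Gate 3), but Zin never turns on.
Cor would need Pel and Xan (Gate 1), but Xan never turns on.
Syl: reached.
Pel: reached.
Fen: reached.
Reached: Syl, Pel, and Fen — 3 of the 6.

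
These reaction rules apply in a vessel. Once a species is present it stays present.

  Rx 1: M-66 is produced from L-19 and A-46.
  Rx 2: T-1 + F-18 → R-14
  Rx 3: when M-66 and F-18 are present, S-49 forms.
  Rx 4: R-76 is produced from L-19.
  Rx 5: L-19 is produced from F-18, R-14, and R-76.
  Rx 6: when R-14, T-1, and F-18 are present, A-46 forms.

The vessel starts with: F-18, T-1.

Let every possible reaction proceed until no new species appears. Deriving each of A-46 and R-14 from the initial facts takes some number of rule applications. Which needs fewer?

R-14

R-14: T-1 and F-18 present → R-14 forms (Rx 2). [1 rule application]
A-46: T-1 and F-18 present → R-14 forms (Rx 2). R-14, T-1, and F-18 present → A-46 forms (Rx 6). [2 rule applications]
R-14 needs fewer.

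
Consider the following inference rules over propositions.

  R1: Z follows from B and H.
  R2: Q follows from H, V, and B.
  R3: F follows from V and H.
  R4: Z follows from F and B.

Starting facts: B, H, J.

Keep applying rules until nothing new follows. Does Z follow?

B and H hold, so Z follows (R1).

Yes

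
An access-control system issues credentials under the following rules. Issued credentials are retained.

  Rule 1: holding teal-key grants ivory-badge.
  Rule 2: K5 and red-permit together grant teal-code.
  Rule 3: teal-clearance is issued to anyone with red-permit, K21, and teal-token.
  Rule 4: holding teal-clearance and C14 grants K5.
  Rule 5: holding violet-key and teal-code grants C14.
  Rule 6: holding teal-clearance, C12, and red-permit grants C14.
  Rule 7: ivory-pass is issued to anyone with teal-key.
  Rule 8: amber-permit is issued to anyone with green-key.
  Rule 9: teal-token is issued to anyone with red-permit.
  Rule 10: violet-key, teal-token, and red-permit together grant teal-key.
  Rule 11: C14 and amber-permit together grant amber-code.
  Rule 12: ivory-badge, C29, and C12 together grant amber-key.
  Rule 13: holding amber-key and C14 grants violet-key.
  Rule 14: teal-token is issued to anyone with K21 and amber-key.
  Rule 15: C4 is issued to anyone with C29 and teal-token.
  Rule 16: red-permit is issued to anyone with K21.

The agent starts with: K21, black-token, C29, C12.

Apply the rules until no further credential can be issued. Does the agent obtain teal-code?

Yes

Holding K21 grants red-permit (Rule 16).
Holding red-permit grants teal-token (Rule 9).
Holding red-permit, K21, and teal-token grants teal-clearance (Rule 3).
Holding teal-clearance, C12, and red-permit grants C14 (Rule 6).
Holding teal-clearance and C14 grants K5 (Rule 4).
Holding K5 and red-permit grants teal-code (Rule 2).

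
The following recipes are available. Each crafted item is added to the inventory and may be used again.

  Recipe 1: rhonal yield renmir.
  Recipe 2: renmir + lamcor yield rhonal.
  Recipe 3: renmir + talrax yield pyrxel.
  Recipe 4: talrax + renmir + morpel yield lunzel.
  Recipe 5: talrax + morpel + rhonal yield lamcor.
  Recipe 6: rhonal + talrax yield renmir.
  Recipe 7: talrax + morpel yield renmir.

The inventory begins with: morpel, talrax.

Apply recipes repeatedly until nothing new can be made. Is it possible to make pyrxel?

Yes

Using Recipe 7, talrax and morpel make renmir.
renmir + talrax → pyrxel (Recipe 3).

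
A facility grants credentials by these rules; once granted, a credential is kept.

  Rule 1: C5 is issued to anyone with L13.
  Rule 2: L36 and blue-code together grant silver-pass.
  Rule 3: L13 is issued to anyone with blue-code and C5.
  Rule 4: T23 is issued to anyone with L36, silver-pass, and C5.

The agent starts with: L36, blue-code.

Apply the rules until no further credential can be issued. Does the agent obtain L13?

L13 would need blue-code and C5 (Rule 3), but C5 is never granted.

No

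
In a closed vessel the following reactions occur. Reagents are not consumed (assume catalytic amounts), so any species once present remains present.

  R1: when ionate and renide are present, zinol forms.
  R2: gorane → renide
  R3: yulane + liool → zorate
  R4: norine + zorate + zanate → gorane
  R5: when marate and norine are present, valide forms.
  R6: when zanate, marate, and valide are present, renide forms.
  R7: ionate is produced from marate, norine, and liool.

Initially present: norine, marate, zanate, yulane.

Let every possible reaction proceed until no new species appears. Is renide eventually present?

marate and norine present → valide forms (R5).
zanate, marate, and valide present → renide forms (R6).

Yes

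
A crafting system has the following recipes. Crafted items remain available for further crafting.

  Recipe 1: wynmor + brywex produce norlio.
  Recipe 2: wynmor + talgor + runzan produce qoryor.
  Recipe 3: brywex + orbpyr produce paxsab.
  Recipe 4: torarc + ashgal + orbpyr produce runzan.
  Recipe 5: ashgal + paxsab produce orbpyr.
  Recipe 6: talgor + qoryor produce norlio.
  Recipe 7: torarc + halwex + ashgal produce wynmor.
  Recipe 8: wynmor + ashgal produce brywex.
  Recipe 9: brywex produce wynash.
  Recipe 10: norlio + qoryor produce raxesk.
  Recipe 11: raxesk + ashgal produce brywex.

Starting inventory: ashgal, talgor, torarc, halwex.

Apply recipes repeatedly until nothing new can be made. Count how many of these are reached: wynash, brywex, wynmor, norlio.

torarc + halwex + ashgal → wynmor (Recipe 7).
Using Recipe 8, wynmor and ashgal make brywex.
Using Recipe 1, wynmor and brywex make norlio.
brywex → wynash (Recipe 9).
wynash: reached.
brywex: reached.
wynmor: reached.
norlio: reached.
All 4 are reached.

4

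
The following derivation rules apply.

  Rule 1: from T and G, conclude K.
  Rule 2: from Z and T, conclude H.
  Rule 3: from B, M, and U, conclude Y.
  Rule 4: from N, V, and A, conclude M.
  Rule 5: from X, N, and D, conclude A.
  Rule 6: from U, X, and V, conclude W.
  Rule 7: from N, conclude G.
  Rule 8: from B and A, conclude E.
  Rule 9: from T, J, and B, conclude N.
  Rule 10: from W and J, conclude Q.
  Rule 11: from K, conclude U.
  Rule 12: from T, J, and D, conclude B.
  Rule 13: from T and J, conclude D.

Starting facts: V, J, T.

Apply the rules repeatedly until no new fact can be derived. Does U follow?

Yes

From T and J, Rule 13 gives D.
T, J, and D hold, so B follows (Rule 12).
T, J, and B hold, so N follows (Rule 9).
N holds, so G follows (Rule 7).
T and G hold, so K follows (Rule 1).
From K, Rule 11 gives U.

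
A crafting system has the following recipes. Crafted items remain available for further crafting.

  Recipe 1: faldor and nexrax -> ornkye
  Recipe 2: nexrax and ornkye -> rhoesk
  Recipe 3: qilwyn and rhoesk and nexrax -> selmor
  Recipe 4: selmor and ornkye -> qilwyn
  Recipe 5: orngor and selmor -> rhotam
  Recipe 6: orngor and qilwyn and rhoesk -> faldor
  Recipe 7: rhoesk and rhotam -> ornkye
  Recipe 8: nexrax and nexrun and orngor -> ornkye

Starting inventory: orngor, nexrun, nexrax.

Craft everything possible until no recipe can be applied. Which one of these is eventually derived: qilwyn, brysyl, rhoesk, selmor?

rhoesk

Using Recipe 8, nexrax, nexrun, and orngor make ornkye.
Using Recipe 2, nexrax and ornkye make rhoesk.
selmor would need qilwyn, rhoesk, and nexrax (Recipe 3), but qilwyn is never obtained. No rule produces brysyl, and it is not given. qilwyn would need selmor and ornkye (Recipe 4), but selmor is never obtained.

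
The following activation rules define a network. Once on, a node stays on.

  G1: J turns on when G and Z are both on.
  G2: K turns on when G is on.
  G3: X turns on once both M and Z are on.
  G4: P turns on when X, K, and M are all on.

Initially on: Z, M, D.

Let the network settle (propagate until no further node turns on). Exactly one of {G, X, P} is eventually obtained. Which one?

X

M and Z are on, so X turns on (G3).
P would need X, K, and M (G4), but K never turns on. No rule produces G, and it is not given.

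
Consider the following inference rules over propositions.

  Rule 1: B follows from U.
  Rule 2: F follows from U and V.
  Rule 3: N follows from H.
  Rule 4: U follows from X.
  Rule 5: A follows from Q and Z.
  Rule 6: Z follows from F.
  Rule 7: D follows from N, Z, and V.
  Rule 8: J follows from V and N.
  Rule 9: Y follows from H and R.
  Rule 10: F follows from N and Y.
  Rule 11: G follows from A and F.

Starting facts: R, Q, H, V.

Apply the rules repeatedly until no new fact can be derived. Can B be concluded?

B would need U (Rule 1), but U is never established.

No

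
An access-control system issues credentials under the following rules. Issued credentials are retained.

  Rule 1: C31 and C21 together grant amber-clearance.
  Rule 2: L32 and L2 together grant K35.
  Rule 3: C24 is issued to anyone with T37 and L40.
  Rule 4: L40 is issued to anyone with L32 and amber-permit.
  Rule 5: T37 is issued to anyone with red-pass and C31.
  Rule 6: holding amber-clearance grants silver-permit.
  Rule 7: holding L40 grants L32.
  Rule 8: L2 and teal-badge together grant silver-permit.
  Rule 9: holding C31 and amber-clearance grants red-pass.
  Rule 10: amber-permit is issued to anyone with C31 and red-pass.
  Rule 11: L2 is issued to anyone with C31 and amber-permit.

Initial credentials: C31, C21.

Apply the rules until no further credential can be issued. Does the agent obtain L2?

Yes

Holding C31 and C21 grants amber-clearance (Rule 1).
Holding C31 and amber-clearance grants red-pass (Rule 9).
Holding C31 and red-pass grants amber-permit (Rule 10).
Holding C31 and amber-permit grants L2 (Rule 11).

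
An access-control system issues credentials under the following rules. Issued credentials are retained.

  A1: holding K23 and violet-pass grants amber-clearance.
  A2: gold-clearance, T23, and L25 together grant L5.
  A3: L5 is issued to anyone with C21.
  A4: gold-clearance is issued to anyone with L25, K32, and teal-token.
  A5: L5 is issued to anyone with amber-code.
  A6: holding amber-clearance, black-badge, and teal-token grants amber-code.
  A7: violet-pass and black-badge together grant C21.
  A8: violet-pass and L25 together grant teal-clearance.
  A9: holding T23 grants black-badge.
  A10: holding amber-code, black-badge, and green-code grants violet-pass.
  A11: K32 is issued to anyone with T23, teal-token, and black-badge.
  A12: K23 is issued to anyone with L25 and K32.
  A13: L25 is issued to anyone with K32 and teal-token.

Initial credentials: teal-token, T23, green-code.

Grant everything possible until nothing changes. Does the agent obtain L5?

Yes

Holding T23 grants black-badge (A9).
Holding T23, teal-token, and black-badge grants K32 (A11).
Holding K32 and teal-token grants L25 (A13).
Holding L25, K32, and teal-token grants gold-clearance (A4).
Holding gold-clearance, T23, and L25 grants L5 (A2).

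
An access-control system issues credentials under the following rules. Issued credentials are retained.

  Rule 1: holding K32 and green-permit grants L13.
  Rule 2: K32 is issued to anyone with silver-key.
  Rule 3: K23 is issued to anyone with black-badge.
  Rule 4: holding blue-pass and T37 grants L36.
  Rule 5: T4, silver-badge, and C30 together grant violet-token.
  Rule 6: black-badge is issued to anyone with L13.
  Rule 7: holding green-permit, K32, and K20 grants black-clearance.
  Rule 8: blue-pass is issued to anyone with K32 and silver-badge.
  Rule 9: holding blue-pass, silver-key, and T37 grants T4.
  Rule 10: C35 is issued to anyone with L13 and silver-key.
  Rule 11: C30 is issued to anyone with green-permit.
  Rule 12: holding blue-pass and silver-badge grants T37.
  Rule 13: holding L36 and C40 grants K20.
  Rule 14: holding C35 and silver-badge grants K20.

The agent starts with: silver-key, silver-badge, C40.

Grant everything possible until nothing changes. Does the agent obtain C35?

No

C35 would need L13 and silver-key (Rule 10), but L13 is never granted.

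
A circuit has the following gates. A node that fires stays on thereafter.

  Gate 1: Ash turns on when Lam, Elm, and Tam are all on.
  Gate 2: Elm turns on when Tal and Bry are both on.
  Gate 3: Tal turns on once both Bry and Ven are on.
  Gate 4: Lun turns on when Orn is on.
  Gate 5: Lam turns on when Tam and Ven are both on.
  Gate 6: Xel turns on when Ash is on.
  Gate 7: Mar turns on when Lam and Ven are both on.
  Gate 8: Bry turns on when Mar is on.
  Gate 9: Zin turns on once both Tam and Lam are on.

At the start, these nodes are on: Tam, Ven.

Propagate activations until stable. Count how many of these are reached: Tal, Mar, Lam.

Tam and Ven are on, so Lam turns on (Gate 5).
Gate 7: Lam and Ven on → Mar on.
Gate 8: Mar on → Bry on.
Bry and Ven are on, so Tal turns on (Gate 3).
Tal: reached.
Mar: reached.
Lam: reached.
All 3 are reached.

3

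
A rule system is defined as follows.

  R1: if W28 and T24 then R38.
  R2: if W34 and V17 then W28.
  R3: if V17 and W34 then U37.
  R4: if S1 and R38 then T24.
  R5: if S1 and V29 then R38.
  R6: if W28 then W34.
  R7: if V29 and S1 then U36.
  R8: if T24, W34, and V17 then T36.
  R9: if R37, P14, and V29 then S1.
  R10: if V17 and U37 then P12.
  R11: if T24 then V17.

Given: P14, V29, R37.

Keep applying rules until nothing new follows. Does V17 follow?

From R37, P14, and V29, R9 gives S1.
S1 and V29 hold, so R38 follows (R5).
From S1 and R38, R4 gives T24.
From T24, R11 gives V17.

Yes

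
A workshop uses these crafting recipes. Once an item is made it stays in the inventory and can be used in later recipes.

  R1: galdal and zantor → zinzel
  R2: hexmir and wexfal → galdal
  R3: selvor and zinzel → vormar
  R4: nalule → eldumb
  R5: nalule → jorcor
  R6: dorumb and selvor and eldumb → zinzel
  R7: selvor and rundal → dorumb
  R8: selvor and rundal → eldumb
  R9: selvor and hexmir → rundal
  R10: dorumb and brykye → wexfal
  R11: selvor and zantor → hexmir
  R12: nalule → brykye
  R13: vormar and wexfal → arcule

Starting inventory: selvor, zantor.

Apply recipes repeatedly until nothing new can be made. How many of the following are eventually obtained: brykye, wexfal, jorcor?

brykye would need nalule (R12), but nalule is never obtained.
wexfal would need dorumb and brykye (R10), but brykye is never obtained.
jorcor would need nalule (R5), but nalule is never obtained.
None of the 3 are reached.

0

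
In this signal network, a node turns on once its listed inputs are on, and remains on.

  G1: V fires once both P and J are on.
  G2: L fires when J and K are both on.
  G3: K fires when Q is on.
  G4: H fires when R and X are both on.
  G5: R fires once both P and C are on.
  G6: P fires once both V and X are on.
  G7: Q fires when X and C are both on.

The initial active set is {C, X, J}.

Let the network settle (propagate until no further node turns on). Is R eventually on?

No

R would need P and C (G5), but P never turns on.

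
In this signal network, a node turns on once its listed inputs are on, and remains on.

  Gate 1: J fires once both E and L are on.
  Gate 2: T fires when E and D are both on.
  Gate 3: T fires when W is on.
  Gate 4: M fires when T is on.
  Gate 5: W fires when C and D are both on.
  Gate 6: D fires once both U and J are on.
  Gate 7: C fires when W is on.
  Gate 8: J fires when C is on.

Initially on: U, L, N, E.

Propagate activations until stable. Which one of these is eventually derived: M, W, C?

M

E and L are on, so J fires (Gate 1).
U and J are on, so D fires (Gate 6).
E and D are on, so T fires (Gate 2).
Gate 4: T on → M on.
C would need W (Gate 7), but W never turns on. W would need C and D (Gate 5), but C never turns on.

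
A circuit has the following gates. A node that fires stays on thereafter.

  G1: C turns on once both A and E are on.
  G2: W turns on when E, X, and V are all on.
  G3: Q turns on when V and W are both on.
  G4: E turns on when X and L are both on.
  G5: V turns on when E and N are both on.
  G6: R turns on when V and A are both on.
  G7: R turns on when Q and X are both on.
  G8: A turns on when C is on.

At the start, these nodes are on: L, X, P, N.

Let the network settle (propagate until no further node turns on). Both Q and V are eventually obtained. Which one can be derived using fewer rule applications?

V

V: X and L are on, so E turns on (G4). E and N are on, so V turns on (G5). [2 rule applications]
Q: G4: X and L on → E on. E and N are on, so V turns on (G5). G2: E, X, and V on → W on. V and W are on, so Q turns on (G3). [4 rule applications]
V needs fewer.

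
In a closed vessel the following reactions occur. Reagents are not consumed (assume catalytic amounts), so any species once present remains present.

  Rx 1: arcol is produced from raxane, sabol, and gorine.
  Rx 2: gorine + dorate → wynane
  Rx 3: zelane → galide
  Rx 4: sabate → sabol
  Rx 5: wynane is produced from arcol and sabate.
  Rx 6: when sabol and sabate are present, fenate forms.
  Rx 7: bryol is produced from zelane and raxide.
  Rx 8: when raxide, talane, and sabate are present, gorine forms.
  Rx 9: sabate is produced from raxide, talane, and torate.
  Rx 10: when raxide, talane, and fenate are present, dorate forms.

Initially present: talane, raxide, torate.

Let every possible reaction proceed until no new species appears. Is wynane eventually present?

raxide, talane, and torate present → sabate forms (Rx 9).
raxide, talane, and sabate present → gorine forms (Rx 8).
sabate present → sabol forms (Rx 4).
sabol and sabate present → fenate forms (Rx 6).
raxide, talane, and fenate present → dorate forms (Rx 10).
gorine and dorate present → wynane forms (Rx 2).

Yes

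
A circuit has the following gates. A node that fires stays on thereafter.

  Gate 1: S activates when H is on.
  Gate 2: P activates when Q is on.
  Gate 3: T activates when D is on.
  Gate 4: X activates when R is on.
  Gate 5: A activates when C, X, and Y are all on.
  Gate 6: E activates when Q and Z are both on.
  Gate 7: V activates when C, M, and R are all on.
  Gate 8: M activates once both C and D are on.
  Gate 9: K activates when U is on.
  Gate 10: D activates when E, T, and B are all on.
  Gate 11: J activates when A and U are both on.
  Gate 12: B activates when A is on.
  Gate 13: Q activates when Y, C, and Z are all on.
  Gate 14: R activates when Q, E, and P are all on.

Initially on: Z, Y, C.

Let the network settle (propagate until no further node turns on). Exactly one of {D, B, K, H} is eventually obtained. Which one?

B

Gate 13: Y, C, and Z on → Q on.
Gate 6: Q and Z on → E on.
Gate 2: Q on → P on.
Q, E, and P are on, so R activates (Gate 14).
R is on, so X activates (Gate 4).
C, X, and Y are on, so A activates (Gate 5).
Gate 12: A on → B on.
No rule produces H, and it is not given. D would need E, T, and B (Gate 10), but T never turns on. K would need U (Gate 9), but U never turns on.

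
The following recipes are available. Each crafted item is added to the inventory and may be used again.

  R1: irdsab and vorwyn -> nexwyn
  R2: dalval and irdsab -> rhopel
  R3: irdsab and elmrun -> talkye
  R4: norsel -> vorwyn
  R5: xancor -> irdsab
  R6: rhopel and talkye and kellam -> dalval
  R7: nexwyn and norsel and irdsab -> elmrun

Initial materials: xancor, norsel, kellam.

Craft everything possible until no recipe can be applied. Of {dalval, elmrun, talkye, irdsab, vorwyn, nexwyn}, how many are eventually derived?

Using R4, norsel makes vorwyn.
Using R5, xancor makes irdsab.
irdsab and vorwyn -> nexwyn (R1).
Using R7, nexwyn, norsel, and irdsab make elmrun.
Using R3, irdsab and elmrun make talkye.
dalval would need rhopel, talkye, and kellam (R6), but rhopel is never obtained.
elmrun: reached.
talkye: reached.
irdsab: reached.
vorwyn: reached.
nexwyn: reached.
Reached: elmrun, talkye, irdsab, vorwyn, and nexwyn — 5 of the 6.

5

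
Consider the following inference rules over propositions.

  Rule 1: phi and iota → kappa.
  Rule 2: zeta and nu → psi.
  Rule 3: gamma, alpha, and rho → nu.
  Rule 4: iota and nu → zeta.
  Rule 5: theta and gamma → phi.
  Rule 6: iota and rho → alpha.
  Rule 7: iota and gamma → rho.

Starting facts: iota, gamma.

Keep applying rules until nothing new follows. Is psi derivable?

Yes

iota and gamma hold, so rho follows (Rule 7).
From iota and rho, Rule 6 gives alpha.
gamma, alpha, and rho hold, so nu follows (Rule 3).
iota and nu hold, so zeta follows (Rule 4).
zeta and nu hold, so psi follows (Rule 2).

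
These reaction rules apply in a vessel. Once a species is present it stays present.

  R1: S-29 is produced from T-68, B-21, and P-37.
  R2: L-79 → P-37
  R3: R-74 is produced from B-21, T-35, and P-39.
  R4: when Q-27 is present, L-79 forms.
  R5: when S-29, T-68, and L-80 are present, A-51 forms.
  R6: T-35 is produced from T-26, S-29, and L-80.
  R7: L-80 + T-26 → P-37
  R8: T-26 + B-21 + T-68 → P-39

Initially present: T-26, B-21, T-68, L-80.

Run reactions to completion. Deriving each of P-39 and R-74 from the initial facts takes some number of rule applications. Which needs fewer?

P-39

P-39: T-26, B-21, and T-68 present → P-39 forms (R8). [1 rule application]
R-74: T-26, B-21, and T-68 present → P-39 forms (R8). L-80 and T-26 present → P-37 forms (R7). T-68, B-21, and P-37 present → S-29 forms (R1). T-26, S-29, and L-80 present → T-35 forms (R6). B-21, T-35, and P-39 present → R-74 forms (R3). [5 rule applications]
P-39 needs fewer.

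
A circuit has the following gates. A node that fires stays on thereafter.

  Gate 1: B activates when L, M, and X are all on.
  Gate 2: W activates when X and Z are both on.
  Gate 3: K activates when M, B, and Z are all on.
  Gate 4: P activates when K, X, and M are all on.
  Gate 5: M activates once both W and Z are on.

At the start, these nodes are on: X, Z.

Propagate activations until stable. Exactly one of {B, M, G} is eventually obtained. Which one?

M

X and Z are on, so W activates (Gate 2).
Gate 5: W and Z on → M on.
No rule produces G, and it is not given. B would need L, M, and X (Gate 1), but L never turns on.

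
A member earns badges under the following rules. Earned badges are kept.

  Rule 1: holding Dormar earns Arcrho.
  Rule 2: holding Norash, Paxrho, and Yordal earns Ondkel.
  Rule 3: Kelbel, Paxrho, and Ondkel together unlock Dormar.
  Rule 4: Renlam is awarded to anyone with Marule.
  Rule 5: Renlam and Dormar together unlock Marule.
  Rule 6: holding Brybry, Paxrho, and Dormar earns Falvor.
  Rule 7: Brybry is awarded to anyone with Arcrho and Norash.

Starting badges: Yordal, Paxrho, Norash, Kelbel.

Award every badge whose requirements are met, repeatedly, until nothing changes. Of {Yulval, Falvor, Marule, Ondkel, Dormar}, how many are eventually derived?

With Norash, Paxrho, and Yordal, Ondkel is earned (Rule 2).
With Kelbel, Paxrho, and Ondkel, Dormar is earned (Rule 3).
With Dormar, Arcrho is earned (Rule 1).
With Arcrho and Norash, Brybry is earned (Rule 7).
With Brybry, Paxrho, and Dormar, Falvor is earned (Rule 6).
No rule produces Yulval, and it is not given.
Falvor: reached.
Marule would need Renlam and Dormar (Rule 5), but Renlam is never earned.
Ondkel: reached.
Dormar: reached.
Reached: Falvor, Ondkel, and Dormar — 3 of the 5.

3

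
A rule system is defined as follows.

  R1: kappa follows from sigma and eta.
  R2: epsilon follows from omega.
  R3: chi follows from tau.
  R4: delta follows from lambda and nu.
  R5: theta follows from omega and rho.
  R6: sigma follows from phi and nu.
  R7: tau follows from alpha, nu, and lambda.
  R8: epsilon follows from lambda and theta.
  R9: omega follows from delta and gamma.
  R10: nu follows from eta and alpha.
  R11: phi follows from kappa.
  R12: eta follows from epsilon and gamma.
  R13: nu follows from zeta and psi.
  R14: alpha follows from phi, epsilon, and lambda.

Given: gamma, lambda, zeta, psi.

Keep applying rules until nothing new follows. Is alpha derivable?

alpha would need phi, epsilon, and lambda (R14), but phi is never established.

No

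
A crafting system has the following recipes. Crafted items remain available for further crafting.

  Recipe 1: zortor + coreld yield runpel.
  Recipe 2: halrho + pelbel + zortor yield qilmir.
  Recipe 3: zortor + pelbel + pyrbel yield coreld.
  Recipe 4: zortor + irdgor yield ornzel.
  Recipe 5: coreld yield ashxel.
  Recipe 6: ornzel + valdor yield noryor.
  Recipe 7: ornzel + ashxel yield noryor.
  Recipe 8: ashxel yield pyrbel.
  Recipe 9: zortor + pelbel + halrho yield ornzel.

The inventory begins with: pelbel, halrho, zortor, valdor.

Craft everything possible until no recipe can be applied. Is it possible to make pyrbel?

No

pyrbel would need ashxel (Recipe 8), but ashxel is never obtained.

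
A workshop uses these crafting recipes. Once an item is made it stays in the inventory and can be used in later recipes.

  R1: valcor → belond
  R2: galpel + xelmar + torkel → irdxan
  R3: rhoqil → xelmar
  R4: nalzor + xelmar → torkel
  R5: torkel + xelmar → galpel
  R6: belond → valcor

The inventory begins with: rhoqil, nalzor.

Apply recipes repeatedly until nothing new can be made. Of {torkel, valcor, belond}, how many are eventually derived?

1

rhoqil → xelmar (R3).
Using R4, nalzor and xelmar make torkel.
torkel: reached.
valcor would need belond (R6), but belond is never obtained.
belond would need valcor (R1), but valcor is never obtained.
Reached: torkel — 1 of the 3.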